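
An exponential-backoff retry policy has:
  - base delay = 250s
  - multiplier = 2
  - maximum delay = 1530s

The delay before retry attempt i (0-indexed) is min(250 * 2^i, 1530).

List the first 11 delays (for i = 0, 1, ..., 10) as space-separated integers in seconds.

Answer: 250 500 1000 1530 1530 1530 1530 1530 1530 1530 1530

Derivation:
Computing each delay:
  i=0: min(250*2^0, 1530) = 250
  i=1: min(250*2^1, 1530) = 500
  i=2: min(250*2^2, 1530) = 1000
  i=3: min(250*2^3, 1530) = 1530
  i=4: min(250*2^4, 1530) = 1530
  i=5: min(250*2^5, 1530) = 1530
  i=6: min(250*2^6, 1530) = 1530
  i=7: min(250*2^7, 1530) = 1530
  i=8: min(250*2^8, 1530) = 1530
  i=9: min(250*2^9, 1530) = 1530
  i=10: min(250*2^10, 1530) = 1530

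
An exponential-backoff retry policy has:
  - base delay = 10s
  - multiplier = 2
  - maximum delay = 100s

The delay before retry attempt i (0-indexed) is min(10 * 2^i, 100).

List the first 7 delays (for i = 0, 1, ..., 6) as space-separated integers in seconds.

Computing each delay:
  i=0: min(10*2^0, 100) = 10
  i=1: min(10*2^1, 100) = 20
  i=2: min(10*2^2, 100) = 40
  i=3: min(10*2^3, 100) = 80
  i=4: min(10*2^4, 100) = 100
  i=5: min(10*2^5, 100) = 100
  i=6: min(10*2^6, 100) = 100

Answer: 10 20 40 80 100 100 100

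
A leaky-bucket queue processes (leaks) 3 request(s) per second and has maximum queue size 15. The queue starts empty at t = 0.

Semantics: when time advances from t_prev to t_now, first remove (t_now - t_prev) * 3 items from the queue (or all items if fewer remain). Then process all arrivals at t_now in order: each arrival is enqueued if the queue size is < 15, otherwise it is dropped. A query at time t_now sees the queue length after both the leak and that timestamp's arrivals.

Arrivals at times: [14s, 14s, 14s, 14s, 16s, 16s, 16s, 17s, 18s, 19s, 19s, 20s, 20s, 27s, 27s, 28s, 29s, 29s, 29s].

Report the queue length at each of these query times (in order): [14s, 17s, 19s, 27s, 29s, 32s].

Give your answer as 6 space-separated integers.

Answer: 4 1 2 2 3 0

Derivation:
Queue lengths at query times:
  query t=14s: backlog = 4
  query t=17s: backlog = 1
  query t=19s: backlog = 2
  query t=27s: backlog = 2
  query t=29s: backlog = 3
  query t=32s: backlog = 0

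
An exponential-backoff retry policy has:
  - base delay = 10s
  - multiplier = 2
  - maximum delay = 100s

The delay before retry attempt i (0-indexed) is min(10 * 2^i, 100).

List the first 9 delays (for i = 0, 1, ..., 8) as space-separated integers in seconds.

Computing each delay:
  i=0: min(10*2^0, 100) = 10
  i=1: min(10*2^1, 100) = 20
  i=2: min(10*2^2, 100) = 40
  i=3: min(10*2^3, 100) = 80
  i=4: min(10*2^4, 100) = 100
  i=5: min(10*2^5, 100) = 100
  i=6: min(10*2^6, 100) = 100
  i=7: min(10*2^7, 100) = 100
  i=8: min(10*2^8, 100) = 100

Answer: 10 20 40 80 100 100 100 100 100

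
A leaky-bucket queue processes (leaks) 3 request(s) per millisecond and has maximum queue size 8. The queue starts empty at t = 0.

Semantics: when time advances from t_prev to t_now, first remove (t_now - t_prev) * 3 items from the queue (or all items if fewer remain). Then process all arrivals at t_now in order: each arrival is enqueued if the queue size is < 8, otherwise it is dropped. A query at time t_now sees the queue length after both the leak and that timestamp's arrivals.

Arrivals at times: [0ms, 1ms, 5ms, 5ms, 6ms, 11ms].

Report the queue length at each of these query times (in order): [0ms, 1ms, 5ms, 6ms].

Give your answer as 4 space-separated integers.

Queue lengths at query times:
  query t=0ms: backlog = 1
  query t=1ms: backlog = 1
  query t=5ms: backlog = 2
  query t=6ms: backlog = 1

Answer: 1 1 2 1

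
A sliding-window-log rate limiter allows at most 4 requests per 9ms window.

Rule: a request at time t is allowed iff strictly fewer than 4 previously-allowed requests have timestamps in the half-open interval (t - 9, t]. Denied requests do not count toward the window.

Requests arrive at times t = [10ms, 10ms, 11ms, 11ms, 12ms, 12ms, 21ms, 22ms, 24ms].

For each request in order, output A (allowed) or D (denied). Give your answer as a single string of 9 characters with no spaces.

Answer: AAAADDAAA

Derivation:
Tracking allowed requests in the window:
  req#1 t=10ms: ALLOW
  req#2 t=10ms: ALLOW
  req#3 t=11ms: ALLOW
  req#4 t=11ms: ALLOW
  req#5 t=12ms: DENY
  req#6 t=12ms: DENY
  req#7 t=21ms: ALLOW
  req#8 t=22ms: ALLOW
  req#9 t=24ms: ALLOW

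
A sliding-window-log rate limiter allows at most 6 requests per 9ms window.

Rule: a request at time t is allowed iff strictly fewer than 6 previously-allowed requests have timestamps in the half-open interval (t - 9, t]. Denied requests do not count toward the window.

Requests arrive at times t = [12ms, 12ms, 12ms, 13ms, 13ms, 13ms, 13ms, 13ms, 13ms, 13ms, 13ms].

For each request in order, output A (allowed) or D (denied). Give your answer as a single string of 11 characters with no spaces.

Tracking allowed requests in the window:
  req#1 t=12ms: ALLOW
  req#2 t=12ms: ALLOW
  req#3 t=12ms: ALLOW
  req#4 t=13ms: ALLOW
  req#5 t=13ms: ALLOW
  req#6 t=13ms: ALLOW
  req#7 t=13ms: DENY
  req#8 t=13ms: DENY
  req#9 t=13ms: DENY
  req#10 t=13ms: DENY
  req#11 t=13ms: DENY

Answer: AAAAAADDDDD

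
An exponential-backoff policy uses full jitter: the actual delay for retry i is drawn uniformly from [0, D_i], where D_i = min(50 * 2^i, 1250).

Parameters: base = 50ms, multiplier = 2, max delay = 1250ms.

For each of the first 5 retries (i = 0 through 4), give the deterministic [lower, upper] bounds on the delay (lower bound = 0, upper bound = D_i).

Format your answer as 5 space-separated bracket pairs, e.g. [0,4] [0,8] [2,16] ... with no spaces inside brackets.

Computing bounds per retry:
  i=0: D_i=min(50*2^0,1250)=50, bounds=[0,50]
  i=1: D_i=min(50*2^1,1250)=100, bounds=[0,100]
  i=2: D_i=min(50*2^2,1250)=200, bounds=[0,200]
  i=3: D_i=min(50*2^3,1250)=400, bounds=[0,400]
  i=4: D_i=min(50*2^4,1250)=800, bounds=[0,800]

Answer: [0,50] [0,100] [0,200] [0,400] [0,800]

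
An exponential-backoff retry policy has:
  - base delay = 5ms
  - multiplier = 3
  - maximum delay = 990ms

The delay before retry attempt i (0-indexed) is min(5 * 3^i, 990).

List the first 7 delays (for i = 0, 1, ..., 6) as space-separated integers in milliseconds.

Computing each delay:
  i=0: min(5*3^0, 990) = 5
  i=1: min(5*3^1, 990) = 15
  i=2: min(5*3^2, 990) = 45
  i=3: min(5*3^3, 990) = 135
  i=4: min(5*3^4, 990) = 405
  i=5: min(5*3^5, 990) = 990
  i=6: min(5*3^6, 990) = 990

Answer: 5 15 45 135 405 990 990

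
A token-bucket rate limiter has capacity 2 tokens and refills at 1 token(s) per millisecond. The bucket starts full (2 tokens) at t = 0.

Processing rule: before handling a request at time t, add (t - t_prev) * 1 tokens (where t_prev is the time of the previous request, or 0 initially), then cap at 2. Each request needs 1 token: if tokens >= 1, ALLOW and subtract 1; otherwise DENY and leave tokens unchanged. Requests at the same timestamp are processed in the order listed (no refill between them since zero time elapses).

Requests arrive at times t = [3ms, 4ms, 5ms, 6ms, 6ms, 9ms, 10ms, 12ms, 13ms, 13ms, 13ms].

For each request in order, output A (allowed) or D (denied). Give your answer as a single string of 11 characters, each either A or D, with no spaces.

Simulating step by step:
  req#1 t=3ms: ALLOW
  req#2 t=4ms: ALLOW
  req#3 t=5ms: ALLOW
  req#4 t=6ms: ALLOW
  req#5 t=6ms: ALLOW
  req#6 t=9ms: ALLOW
  req#7 t=10ms: ALLOW
  req#8 t=12ms: ALLOW
  req#9 t=13ms: ALLOW
  req#10 t=13ms: ALLOW
  req#11 t=13ms: DENY

Answer: AAAAAAAAAAD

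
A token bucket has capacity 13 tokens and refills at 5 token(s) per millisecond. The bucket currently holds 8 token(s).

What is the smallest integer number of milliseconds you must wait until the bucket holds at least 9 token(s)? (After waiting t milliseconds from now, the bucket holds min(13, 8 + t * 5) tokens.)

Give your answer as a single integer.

Answer: 1

Derivation:
Need 8 + t * 5 >= 9, so t >= 1/5.
Smallest integer t = ceil(1/5) = 1.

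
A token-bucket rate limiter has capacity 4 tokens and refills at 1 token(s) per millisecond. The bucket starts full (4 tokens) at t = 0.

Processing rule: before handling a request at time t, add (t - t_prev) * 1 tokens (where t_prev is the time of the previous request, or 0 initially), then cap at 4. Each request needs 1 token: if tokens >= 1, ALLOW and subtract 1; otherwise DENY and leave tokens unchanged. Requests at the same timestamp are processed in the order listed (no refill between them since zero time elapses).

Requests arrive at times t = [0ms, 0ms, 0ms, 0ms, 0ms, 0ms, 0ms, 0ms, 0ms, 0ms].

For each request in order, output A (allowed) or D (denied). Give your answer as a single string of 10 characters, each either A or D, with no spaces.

Simulating step by step:
  req#1 t=0ms: ALLOW
  req#2 t=0ms: ALLOW
  req#3 t=0ms: ALLOW
  req#4 t=0ms: ALLOW
  req#5 t=0ms: DENY
  req#6 t=0ms: DENY
  req#7 t=0ms: DENY
  req#8 t=0ms: DENY
  req#9 t=0ms: DENY
  req#10 t=0ms: DENY

Answer: AAAADDDDDD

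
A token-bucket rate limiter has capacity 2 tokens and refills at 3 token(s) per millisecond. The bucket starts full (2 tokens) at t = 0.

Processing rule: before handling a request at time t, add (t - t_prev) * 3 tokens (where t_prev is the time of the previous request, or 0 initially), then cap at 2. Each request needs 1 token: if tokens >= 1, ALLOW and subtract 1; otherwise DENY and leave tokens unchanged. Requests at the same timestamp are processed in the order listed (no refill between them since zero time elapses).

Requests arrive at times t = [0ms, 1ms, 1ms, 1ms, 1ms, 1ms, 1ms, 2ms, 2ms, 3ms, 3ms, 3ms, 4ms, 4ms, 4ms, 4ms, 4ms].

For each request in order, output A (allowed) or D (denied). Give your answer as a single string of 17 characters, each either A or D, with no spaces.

Answer: AAADDDDAAAADAADDD

Derivation:
Simulating step by step:
  req#1 t=0ms: ALLOW
  req#2 t=1ms: ALLOW
  req#3 t=1ms: ALLOW
  req#4 t=1ms: DENY
  req#5 t=1ms: DENY
  req#6 t=1ms: DENY
  req#7 t=1ms: DENY
  req#8 t=2ms: ALLOW
  req#9 t=2ms: ALLOW
  req#10 t=3ms: ALLOW
  req#11 t=3ms: ALLOW
  req#12 t=3ms: DENY
  req#13 t=4ms: ALLOW
  req#14 t=4ms: ALLOW
  req#15 t=4ms: DENY
  req#16 t=4ms: DENY
  req#17 t=4ms: DENY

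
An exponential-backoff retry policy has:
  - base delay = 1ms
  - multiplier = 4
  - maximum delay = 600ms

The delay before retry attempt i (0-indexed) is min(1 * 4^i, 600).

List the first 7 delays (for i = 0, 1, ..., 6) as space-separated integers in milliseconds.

Answer: 1 4 16 64 256 600 600

Derivation:
Computing each delay:
  i=0: min(1*4^0, 600) = 1
  i=1: min(1*4^1, 600) = 4
  i=2: min(1*4^2, 600) = 16
  i=3: min(1*4^3, 600) = 64
  i=4: min(1*4^4, 600) = 256
  i=5: min(1*4^5, 600) = 600
  i=6: min(1*4^6, 600) = 600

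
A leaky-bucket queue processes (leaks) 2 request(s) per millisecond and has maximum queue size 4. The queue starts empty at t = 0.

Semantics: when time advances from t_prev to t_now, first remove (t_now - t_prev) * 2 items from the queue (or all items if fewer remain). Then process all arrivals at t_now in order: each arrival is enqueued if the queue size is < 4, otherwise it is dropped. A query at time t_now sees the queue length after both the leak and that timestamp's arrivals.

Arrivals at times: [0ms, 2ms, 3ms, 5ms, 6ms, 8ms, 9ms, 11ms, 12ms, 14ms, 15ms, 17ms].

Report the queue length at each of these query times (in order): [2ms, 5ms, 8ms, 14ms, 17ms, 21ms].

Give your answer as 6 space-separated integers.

Answer: 1 1 1 1 1 0

Derivation:
Queue lengths at query times:
  query t=2ms: backlog = 1
  query t=5ms: backlog = 1
  query t=8ms: backlog = 1
  query t=14ms: backlog = 1
  query t=17ms: backlog = 1
  query t=21ms: backlog = 0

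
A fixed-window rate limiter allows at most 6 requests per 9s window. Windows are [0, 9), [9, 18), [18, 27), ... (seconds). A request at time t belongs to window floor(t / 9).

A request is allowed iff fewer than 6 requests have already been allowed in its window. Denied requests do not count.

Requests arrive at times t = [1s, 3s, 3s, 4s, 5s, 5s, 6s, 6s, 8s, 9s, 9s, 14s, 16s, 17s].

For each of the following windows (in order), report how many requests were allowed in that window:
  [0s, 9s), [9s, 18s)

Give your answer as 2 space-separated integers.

Answer: 6 5

Derivation:
Processing requests:
  req#1 t=1s (window 0): ALLOW
  req#2 t=3s (window 0): ALLOW
  req#3 t=3s (window 0): ALLOW
  req#4 t=4s (window 0): ALLOW
  req#5 t=5s (window 0): ALLOW
  req#6 t=5s (window 0): ALLOW
  req#7 t=6s (window 0): DENY
  req#8 t=6s (window 0): DENY
  req#9 t=8s (window 0): DENY
  req#10 t=9s (window 1): ALLOW
  req#11 t=9s (window 1): ALLOW
  req#12 t=14s (window 1): ALLOW
  req#13 t=16s (window 1): ALLOW
  req#14 t=17s (window 1): ALLOW

Allowed counts by window: 6 5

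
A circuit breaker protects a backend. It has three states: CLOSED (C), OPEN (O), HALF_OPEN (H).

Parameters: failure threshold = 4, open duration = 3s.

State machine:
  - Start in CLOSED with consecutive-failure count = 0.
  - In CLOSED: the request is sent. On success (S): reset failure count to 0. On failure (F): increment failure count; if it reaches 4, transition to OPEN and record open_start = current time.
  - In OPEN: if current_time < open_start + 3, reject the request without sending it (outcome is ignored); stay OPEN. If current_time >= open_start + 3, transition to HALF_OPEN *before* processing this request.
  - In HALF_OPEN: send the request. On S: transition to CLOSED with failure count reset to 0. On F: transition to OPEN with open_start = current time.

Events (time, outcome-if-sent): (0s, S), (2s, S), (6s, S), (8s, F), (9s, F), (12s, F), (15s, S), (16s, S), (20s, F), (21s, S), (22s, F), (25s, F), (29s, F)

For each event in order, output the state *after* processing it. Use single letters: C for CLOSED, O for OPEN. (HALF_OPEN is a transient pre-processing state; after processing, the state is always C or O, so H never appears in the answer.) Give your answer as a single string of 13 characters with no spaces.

State after each event:
  event#1 t=0s outcome=S: state=CLOSED
  event#2 t=2s outcome=S: state=CLOSED
  event#3 t=6s outcome=S: state=CLOSED
  event#4 t=8s outcome=F: state=CLOSED
  event#5 t=9s outcome=F: state=CLOSED
  event#6 t=12s outcome=F: state=CLOSED
  event#7 t=15s outcome=S: state=CLOSED
  event#8 t=16s outcome=S: state=CLOSED
  event#9 t=20s outcome=F: state=CLOSED
  event#10 t=21s outcome=S: state=CLOSED
  event#11 t=22s outcome=F: state=CLOSED
  event#12 t=25s outcome=F: state=CLOSED
  event#13 t=29s outcome=F: state=CLOSED

Answer: CCCCCCCCCCCCC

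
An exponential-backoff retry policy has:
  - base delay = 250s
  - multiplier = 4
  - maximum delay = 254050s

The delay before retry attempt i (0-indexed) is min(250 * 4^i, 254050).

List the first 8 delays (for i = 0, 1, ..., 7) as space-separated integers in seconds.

Computing each delay:
  i=0: min(250*4^0, 254050) = 250
  i=1: min(250*4^1, 254050) = 1000
  i=2: min(250*4^2, 254050) = 4000
  i=3: min(250*4^3, 254050) = 16000
  i=4: min(250*4^4, 254050) = 64000
  i=5: min(250*4^5, 254050) = 254050
  i=6: min(250*4^6, 254050) = 254050
  i=7: min(250*4^7, 254050) = 254050

Answer: 250 1000 4000 16000 64000 254050 254050 254050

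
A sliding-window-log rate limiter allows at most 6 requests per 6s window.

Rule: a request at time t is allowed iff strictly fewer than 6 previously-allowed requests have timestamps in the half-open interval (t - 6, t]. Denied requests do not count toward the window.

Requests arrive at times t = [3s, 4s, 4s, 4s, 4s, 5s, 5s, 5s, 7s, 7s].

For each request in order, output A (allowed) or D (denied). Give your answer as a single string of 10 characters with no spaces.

Tracking allowed requests in the window:
  req#1 t=3s: ALLOW
  req#2 t=4s: ALLOW
  req#3 t=4s: ALLOW
  req#4 t=4s: ALLOW
  req#5 t=4s: ALLOW
  req#6 t=5s: ALLOW
  req#7 t=5s: DENY
  req#8 t=5s: DENY
  req#9 t=7s: DENY
  req#10 t=7s: DENY

Answer: AAAAAADDDD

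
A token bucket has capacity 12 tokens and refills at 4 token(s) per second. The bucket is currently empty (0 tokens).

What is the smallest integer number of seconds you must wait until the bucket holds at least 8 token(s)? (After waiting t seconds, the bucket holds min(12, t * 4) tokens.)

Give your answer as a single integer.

Need t * 4 >= 8, so t >= 8/4.
Smallest integer t = ceil(8/4) = 2.

Answer: 2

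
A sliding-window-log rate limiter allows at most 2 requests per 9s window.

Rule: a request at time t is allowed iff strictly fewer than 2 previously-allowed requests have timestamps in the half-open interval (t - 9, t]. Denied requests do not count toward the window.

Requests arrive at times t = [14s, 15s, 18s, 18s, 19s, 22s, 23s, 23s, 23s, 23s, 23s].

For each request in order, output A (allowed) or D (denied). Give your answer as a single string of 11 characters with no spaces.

Tracking allowed requests in the window:
  req#1 t=14s: ALLOW
  req#2 t=15s: ALLOW
  req#3 t=18s: DENY
  req#4 t=18s: DENY
  req#5 t=19s: DENY
  req#6 t=22s: DENY
  req#7 t=23s: ALLOW
  req#8 t=23s: DENY
  req#9 t=23s: DENY
  req#10 t=23s: DENY
  req#11 t=23s: DENY

Answer: AADDDDADDDD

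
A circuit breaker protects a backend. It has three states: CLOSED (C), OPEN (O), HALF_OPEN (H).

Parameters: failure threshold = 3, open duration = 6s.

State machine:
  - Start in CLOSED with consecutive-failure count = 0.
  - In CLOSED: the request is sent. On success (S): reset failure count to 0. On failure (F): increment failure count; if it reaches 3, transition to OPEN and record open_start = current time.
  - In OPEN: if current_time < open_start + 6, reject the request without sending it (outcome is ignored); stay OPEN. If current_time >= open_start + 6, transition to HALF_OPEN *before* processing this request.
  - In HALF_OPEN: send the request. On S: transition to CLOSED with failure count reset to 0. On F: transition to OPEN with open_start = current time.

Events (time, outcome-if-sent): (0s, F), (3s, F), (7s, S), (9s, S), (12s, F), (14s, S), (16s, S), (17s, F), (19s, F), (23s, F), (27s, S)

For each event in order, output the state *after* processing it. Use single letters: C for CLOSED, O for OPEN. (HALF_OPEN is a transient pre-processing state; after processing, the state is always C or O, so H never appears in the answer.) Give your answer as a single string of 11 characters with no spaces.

Answer: CCCCCCCCCOO

Derivation:
State after each event:
  event#1 t=0s outcome=F: state=CLOSED
  event#2 t=3s outcome=F: state=CLOSED
  event#3 t=7s outcome=S: state=CLOSED
  event#4 t=9s outcome=S: state=CLOSED
  event#5 t=12s outcome=F: state=CLOSED
  event#6 t=14s outcome=S: state=CLOSED
  event#7 t=16s outcome=S: state=CLOSED
  event#8 t=17s outcome=F: state=CLOSED
  event#9 t=19s outcome=F: state=CLOSED
  event#10 t=23s outcome=F: state=OPEN
  event#11 t=27s outcome=S: state=OPEN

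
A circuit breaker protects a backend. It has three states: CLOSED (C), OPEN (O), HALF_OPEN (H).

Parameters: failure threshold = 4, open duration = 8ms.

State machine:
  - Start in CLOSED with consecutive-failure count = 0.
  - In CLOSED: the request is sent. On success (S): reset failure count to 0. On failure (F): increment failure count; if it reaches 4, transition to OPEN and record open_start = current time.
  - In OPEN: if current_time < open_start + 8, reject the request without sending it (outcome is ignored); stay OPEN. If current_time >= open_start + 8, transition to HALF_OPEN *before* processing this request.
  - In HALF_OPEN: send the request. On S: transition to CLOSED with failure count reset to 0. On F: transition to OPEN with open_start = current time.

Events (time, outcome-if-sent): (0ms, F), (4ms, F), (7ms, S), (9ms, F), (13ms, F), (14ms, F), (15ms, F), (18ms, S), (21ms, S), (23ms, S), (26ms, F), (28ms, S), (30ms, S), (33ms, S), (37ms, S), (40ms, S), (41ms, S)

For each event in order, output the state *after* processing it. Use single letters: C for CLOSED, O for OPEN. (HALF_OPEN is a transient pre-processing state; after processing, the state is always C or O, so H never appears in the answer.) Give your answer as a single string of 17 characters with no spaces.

Answer: CCCCCCOOOCCCCCCCC

Derivation:
State after each event:
  event#1 t=0ms outcome=F: state=CLOSED
  event#2 t=4ms outcome=F: state=CLOSED
  event#3 t=7ms outcome=S: state=CLOSED
  event#4 t=9ms outcome=F: state=CLOSED
  event#5 t=13ms outcome=F: state=CLOSED
  event#6 t=14ms outcome=F: state=CLOSED
  event#7 t=15ms outcome=F: state=OPEN
  event#8 t=18ms outcome=S: state=OPEN
  event#9 t=21ms outcome=S: state=OPEN
  event#10 t=23ms outcome=S: state=CLOSED
  event#11 t=26ms outcome=F: state=CLOSED
  event#12 t=28ms outcome=S: state=CLOSED
  event#13 t=30ms outcome=S: state=CLOSED
  event#14 t=33ms outcome=S: state=CLOSED
  event#15 t=37ms outcome=S: state=CLOSED
  event#16 t=40ms outcome=S: state=CLOSED
  event#17 t=41ms outcome=S: state=CLOSED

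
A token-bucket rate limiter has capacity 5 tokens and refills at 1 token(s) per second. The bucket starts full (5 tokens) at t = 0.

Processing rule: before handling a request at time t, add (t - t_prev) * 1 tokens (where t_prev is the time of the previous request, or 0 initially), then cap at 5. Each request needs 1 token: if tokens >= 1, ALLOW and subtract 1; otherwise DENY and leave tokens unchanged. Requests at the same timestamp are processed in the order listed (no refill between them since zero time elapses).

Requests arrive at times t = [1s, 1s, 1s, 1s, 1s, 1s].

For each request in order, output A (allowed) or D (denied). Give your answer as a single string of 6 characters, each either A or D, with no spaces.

Answer: AAAAAD

Derivation:
Simulating step by step:
  req#1 t=1s: ALLOW
  req#2 t=1s: ALLOW
  req#3 t=1s: ALLOW
  req#4 t=1s: ALLOW
  req#5 t=1s: ALLOW
  req#6 t=1s: DENY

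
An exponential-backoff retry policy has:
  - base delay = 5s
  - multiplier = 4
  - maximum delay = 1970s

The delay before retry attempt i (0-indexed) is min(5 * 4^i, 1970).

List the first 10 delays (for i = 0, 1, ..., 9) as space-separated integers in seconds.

Answer: 5 20 80 320 1280 1970 1970 1970 1970 1970

Derivation:
Computing each delay:
  i=0: min(5*4^0, 1970) = 5
  i=1: min(5*4^1, 1970) = 20
  i=2: min(5*4^2, 1970) = 80
  i=3: min(5*4^3, 1970) = 320
  i=4: min(5*4^4, 1970) = 1280
  i=5: min(5*4^5, 1970) = 1970
  i=6: min(5*4^6, 1970) = 1970
  i=7: min(5*4^7, 1970) = 1970
  i=8: min(5*4^8, 1970) = 1970
  i=9: min(5*4^9, 1970) = 1970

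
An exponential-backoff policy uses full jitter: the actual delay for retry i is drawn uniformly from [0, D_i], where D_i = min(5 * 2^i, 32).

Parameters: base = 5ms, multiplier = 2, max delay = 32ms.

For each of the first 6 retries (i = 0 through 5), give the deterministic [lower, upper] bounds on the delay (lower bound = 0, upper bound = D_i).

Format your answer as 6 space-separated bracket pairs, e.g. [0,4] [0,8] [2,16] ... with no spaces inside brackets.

Answer: [0,5] [0,10] [0,20] [0,32] [0,32] [0,32]

Derivation:
Computing bounds per retry:
  i=0: D_i=min(5*2^0,32)=5, bounds=[0,5]
  i=1: D_i=min(5*2^1,32)=10, bounds=[0,10]
  i=2: D_i=min(5*2^2,32)=20, bounds=[0,20]
  i=3: D_i=min(5*2^3,32)=32, bounds=[0,32]
  i=4: D_i=min(5*2^4,32)=32, bounds=[0,32]
  i=5: D_i=min(5*2^5,32)=32, bounds=[0,32]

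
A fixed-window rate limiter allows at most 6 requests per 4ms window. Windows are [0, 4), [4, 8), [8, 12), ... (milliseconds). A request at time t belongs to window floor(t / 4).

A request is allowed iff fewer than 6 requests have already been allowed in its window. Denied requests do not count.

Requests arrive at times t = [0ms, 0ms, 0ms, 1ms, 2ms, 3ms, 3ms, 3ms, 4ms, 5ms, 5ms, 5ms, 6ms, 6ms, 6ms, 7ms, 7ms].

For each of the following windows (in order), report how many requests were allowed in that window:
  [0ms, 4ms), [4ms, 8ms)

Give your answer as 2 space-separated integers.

Processing requests:
  req#1 t=0ms (window 0): ALLOW
  req#2 t=0ms (window 0): ALLOW
  req#3 t=0ms (window 0): ALLOW
  req#4 t=1ms (window 0): ALLOW
  req#5 t=2ms (window 0): ALLOW
  req#6 t=3ms (window 0): ALLOW
  req#7 t=3ms (window 0): DENY
  req#8 t=3ms (window 0): DENY
  req#9 t=4ms (window 1): ALLOW
  req#10 t=5ms (window 1): ALLOW
  req#11 t=5ms (window 1): ALLOW
  req#12 t=5ms (window 1): ALLOW
  req#13 t=6ms (window 1): ALLOW
  req#14 t=6ms (window 1): ALLOW
  req#15 t=6ms (window 1): DENY
  req#16 t=7ms (window 1): DENY
  req#17 t=7ms (window 1): DENY

Allowed counts by window: 6 6

Answer: 6 6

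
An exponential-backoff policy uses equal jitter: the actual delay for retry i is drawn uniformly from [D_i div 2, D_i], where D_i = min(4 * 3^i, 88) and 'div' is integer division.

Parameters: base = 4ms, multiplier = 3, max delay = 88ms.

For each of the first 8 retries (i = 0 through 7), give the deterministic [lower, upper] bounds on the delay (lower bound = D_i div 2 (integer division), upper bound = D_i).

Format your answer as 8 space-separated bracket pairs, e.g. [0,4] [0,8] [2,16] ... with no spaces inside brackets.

Answer: [2,4] [6,12] [18,36] [44,88] [44,88] [44,88] [44,88] [44,88]

Derivation:
Computing bounds per retry:
  i=0: D_i=min(4*3^0,88)=4, bounds=[2,4]
  i=1: D_i=min(4*3^1,88)=12, bounds=[6,12]
  i=2: D_i=min(4*3^2,88)=36, bounds=[18,36]
  i=3: D_i=min(4*3^3,88)=88, bounds=[44,88]
  i=4: D_i=min(4*3^4,88)=88, bounds=[44,88]
  i=5: D_i=min(4*3^5,88)=88, bounds=[44,88]
  i=6: D_i=min(4*3^6,88)=88, bounds=[44,88]
  i=7: D_i=min(4*3^7,88)=88, bounds=[44,88]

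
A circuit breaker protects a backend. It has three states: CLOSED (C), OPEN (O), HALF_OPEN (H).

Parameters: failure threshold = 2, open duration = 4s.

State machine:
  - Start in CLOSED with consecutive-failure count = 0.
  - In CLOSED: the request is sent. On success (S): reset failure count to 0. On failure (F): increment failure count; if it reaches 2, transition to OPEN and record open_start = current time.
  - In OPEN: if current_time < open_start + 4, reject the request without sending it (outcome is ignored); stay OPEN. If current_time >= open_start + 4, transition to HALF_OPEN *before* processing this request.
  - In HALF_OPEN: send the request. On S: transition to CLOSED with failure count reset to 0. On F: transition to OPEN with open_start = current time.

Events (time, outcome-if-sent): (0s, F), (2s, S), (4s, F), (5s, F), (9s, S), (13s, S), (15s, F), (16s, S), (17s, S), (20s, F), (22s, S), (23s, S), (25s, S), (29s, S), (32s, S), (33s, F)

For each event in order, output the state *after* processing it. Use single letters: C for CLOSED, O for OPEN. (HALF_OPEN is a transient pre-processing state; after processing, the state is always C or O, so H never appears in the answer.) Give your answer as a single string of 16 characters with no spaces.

State after each event:
  event#1 t=0s outcome=F: state=CLOSED
  event#2 t=2s outcome=S: state=CLOSED
  event#3 t=4s outcome=F: state=CLOSED
  event#4 t=5s outcome=F: state=OPEN
  event#5 t=9s outcome=S: state=CLOSED
  event#6 t=13s outcome=S: state=CLOSED
  event#7 t=15s outcome=F: state=CLOSED
  event#8 t=16s outcome=S: state=CLOSED
  event#9 t=17s outcome=S: state=CLOSED
  event#10 t=20s outcome=F: state=CLOSED
  event#11 t=22s outcome=S: state=CLOSED
  event#12 t=23s outcome=S: state=CLOSED
  event#13 t=25s outcome=S: state=CLOSED
  event#14 t=29s outcome=S: state=CLOSED
  event#15 t=32s outcome=S: state=CLOSED
  event#16 t=33s outcome=F: state=CLOSED

Answer: CCCOCCCCCCCCCCCC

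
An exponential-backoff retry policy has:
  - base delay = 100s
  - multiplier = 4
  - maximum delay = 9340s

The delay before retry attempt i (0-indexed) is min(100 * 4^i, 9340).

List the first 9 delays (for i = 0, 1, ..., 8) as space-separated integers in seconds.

Answer: 100 400 1600 6400 9340 9340 9340 9340 9340

Derivation:
Computing each delay:
  i=0: min(100*4^0, 9340) = 100
  i=1: min(100*4^1, 9340) = 400
  i=2: min(100*4^2, 9340) = 1600
  i=3: min(100*4^3, 9340) = 6400
  i=4: min(100*4^4, 9340) = 9340
  i=5: min(100*4^5, 9340) = 9340
  i=6: min(100*4^6, 9340) = 9340
  i=7: min(100*4^7, 9340) = 9340
  i=8: min(100*4^8, 9340) = 9340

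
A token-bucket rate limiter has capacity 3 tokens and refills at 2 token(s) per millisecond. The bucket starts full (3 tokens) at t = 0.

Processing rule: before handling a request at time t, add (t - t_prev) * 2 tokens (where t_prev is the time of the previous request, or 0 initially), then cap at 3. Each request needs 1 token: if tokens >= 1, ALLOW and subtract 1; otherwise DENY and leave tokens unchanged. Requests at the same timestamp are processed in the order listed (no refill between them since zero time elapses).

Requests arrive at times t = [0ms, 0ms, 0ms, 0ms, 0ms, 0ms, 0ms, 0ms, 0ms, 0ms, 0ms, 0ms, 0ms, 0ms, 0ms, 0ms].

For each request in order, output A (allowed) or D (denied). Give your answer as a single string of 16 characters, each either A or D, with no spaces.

Simulating step by step:
  req#1 t=0ms: ALLOW
  req#2 t=0ms: ALLOW
  req#3 t=0ms: ALLOW
  req#4 t=0ms: DENY
  req#5 t=0ms: DENY
  req#6 t=0ms: DENY
  req#7 t=0ms: DENY
  req#8 t=0ms: DENY
  req#9 t=0ms: DENY
  req#10 t=0ms: DENY
  req#11 t=0ms: DENY
  req#12 t=0ms: DENY
  req#13 t=0ms: DENY
  req#14 t=0ms: DENY
  req#15 t=0ms: DENY
  req#16 t=0ms: DENY

Answer: AAADDDDDDDDDDDDD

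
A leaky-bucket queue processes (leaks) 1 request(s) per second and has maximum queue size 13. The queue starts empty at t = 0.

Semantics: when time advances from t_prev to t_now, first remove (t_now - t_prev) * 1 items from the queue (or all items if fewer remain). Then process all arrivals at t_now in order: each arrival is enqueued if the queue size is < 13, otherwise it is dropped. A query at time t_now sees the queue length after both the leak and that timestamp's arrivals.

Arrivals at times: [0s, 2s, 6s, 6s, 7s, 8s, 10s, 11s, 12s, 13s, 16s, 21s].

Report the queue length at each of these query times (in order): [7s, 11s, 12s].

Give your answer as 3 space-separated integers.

Queue lengths at query times:
  query t=7s: backlog = 2
  query t=11s: backlog = 1
  query t=12s: backlog = 1

Answer: 2 1 1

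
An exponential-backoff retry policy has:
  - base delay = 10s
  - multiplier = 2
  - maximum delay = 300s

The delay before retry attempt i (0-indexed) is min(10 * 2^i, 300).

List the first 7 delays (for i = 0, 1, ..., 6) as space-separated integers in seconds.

Computing each delay:
  i=0: min(10*2^0, 300) = 10
  i=1: min(10*2^1, 300) = 20
  i=2: min(10*2^2, 300) = 40
  i=3: min(10*2^3, 300) = 80
  i=4: min(10*2^4, 300) = 160
  i=5: min(10*2^5, 300) = 300
  i=6: min(10*2^6, 300) = 300

Answer: 10 20 40 80 160 300 300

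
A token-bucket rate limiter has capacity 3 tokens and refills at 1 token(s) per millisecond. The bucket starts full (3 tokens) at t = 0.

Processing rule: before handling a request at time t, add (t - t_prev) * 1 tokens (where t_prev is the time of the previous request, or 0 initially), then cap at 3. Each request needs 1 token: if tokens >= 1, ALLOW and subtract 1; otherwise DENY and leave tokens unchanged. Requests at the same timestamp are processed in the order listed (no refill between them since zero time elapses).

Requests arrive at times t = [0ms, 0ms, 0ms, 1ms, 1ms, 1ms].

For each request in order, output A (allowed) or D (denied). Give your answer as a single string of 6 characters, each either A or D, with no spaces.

Simulating step by step:
  req#1 t=0ms: ALLOW
  req#2 t=0ms: ALLOW
  req#3 t=0ms: ALLOW
  req#4 t=1ms: ALLOW
  req#5 t=1ms: DENY
  req#6 t=1ms: DENY

Answer: AAAADD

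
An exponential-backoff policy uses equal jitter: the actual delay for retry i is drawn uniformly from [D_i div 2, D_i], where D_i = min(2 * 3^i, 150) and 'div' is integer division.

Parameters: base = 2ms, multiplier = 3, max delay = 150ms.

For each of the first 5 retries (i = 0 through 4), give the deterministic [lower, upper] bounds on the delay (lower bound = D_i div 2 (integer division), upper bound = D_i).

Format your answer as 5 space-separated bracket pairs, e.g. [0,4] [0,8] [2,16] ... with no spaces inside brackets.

Answer: [1,2] [3,6] [9,18] [27,54] [75,150]

Derivation:
Computing bounds per retry:
  i=0: D_i=min(2*3^0,150)=2, bounds=[1,2]
  i=1: D_i=min(2*3^1,150)=6, bounds=[3,6]
  i=2: D_i=min(2*3^2,150)=18, bounds=[9,18]
  i=3: D_i=min(2*3^3,150)=54, bounds=[27,54]
  i=4: D_i=min(2*3^4,150)=150, bounds=[75,150]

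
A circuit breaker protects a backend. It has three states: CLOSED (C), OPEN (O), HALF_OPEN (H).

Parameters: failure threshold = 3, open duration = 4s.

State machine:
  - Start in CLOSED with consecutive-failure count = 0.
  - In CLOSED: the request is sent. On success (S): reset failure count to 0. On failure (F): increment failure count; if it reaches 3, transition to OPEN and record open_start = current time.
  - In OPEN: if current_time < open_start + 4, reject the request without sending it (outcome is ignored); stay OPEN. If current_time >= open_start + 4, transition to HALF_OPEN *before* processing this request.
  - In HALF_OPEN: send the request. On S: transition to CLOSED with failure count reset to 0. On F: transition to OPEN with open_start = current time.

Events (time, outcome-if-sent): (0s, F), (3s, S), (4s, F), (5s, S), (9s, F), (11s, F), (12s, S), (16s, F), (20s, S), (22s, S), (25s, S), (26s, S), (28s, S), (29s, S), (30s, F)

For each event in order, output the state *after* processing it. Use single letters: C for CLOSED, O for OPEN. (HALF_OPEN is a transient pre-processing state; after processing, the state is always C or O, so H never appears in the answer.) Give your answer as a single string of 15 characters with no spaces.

Answer: CCCCCCCCCCCCCCC

Derivation:
State after each event:
  event#1 t=0s outcome=F: state=CLOSED
  event#2 t=3s outcome=S: state=CLOSED
  event#3 t=4s outcome=F: state=CLOSED
  event#4 t=5s outcome=S: state=CLOSED
  event#5 t=9s outcome=F: state=CLOSED
  event#6 t=11s outcome=F: state=CLOSED
  event#7 t=12s outcome=S: state=CLOSED
  event#8 t=16s outcome=F: state=CLOSED
  event#9 t=20s outcome=S: state=CLOSED
  event#10 t=22s outcome=S: state=CLOSED
  event#11 t=25s outcome=S: state=CLOSED
  event#12 t=26s outcome=S: state=CLOSED
  event#13 t=28s outcome=S: state=CLOSED
  event#14 t=29s outcome=S: state=CLOSED
  event#15 t=30s outcome=F: state=CLOSED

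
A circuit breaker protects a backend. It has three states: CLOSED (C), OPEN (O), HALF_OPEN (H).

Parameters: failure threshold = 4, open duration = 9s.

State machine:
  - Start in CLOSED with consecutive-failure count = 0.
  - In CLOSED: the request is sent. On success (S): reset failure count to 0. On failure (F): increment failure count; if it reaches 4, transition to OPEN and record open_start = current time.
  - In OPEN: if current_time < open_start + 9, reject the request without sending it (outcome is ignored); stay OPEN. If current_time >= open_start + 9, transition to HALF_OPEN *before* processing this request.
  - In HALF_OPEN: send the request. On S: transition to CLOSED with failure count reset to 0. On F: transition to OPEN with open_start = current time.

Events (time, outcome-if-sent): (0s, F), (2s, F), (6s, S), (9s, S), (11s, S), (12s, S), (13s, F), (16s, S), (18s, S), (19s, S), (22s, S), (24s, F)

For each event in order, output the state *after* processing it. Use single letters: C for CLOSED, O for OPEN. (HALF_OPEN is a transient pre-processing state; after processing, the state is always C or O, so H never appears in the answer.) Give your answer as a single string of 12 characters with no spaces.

State after each event:
  event#1 t=0s outcome=F: state=CLOSED
  event#2 t=2s outcome=F: state=CLOSED
  event#3 t=6s outcome=S: state=CLOSED
  event#4 t=9s outcome=S: state=CLOSED
  event#5 t=11s outcome=S: state=CLOSED
  event#6 t=12s outcome=S: state=CLOSED
  event#7 t=13s outcome=F: state=CLOSED
  event#8 t=16s outcome=S: state=CLOSED
  event#9 t=18s outcome=S: state=CLOSED
  event#10 t=19s outcome=S: state=CLOSED
  event#11 t=22s outcome=S: state=CLOSED
  event#12 t=24s outcome=F: state=CLOSED

Answer: CCCCCCCCCCCC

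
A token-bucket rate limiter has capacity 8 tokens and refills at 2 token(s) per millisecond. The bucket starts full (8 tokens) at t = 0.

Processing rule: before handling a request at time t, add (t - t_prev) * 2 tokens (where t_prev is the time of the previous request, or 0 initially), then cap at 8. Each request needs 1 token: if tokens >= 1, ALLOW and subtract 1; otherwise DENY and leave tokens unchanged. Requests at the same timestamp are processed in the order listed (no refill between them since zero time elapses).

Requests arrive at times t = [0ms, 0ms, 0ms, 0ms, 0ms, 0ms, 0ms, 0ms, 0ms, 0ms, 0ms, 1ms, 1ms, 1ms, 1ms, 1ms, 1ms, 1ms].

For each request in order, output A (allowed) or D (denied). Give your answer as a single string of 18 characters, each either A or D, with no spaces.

Answer: AAAAAAAADDDAADDDDD

Derivation:
Simulating step by step:
  req#1 t=0ms: ALLOW
  req#2 t=0ms: ALLOW
  req#3 t=0ms: ALLOW
  req#4 t=0ms: ALLOW
  req#5 t=0ms: ALLOW
  req#6 t=0ms: ALLOW
  req#7 t=0ms: ALLOW
  req#8 t=0ms: ALLOW
  req#9 t=0ms: DENY
  req#10 t=0ms: DENY
  req#11 t=0ms: DENY
  req#12 t=1ms: ALLOW
  req#13 t=1ms: ALLOW
  req#14 t=1ms: DENY
  req#15 t=1ms: DENY
  req#16 t=1ms: DENY
  req#17 t=1ms: DENY
  req#18 t=1ms: DENY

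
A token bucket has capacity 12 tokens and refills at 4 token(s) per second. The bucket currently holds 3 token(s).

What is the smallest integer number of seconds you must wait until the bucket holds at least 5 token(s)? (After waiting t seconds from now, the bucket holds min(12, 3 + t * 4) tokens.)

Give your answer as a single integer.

Answer: 1

Derivation:
Need 3 + t * 4 >= 5, so t >= 2/4.
Smallest integer t = ceil(2/4) = 1.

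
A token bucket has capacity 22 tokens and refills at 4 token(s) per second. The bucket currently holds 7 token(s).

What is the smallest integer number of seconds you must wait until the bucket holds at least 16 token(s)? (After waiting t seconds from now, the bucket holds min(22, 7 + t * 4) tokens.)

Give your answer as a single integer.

Answer: 3

Derivation:
Need 7 + t * 4 >= 16, so t >= 9/4.
Smallest integer t = ceil(9/4) = 3.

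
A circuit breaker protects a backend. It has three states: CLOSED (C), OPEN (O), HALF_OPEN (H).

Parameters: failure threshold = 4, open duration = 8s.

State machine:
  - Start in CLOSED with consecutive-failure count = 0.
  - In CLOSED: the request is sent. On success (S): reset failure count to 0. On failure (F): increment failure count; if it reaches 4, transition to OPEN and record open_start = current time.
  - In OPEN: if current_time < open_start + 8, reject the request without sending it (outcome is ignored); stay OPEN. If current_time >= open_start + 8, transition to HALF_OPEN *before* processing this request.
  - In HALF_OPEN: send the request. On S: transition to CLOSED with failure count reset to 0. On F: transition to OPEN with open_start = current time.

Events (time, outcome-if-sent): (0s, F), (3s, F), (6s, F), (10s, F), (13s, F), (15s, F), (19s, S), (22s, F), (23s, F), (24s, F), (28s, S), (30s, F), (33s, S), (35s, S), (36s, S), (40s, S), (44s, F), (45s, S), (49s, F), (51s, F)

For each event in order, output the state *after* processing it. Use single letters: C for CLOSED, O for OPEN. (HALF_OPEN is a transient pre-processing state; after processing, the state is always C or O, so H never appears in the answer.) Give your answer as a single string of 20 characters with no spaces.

State after each event:
  event#1 t=0s outcome=F: state=CLOSED
  event#2 t=3s outcome=F: state=CLOSED
  event#3 t=6s outcome=F: state=CLOSED
  event#4 t=10s outcome=F: state=OPEN
  event#5 t=13s outcome=F: state=OPEN
  event#6 t=15s outcome=F: state=OPEN
  event#7 t=19s outcome=S: state=CLOSED
  event#8 t=22s outcome=F: state=CLOSED
  event#9 t=23s outcome=F: state=CLOSED
  event#10 t=24s outcome=F: state=CLOSED
  event#11 t=28s outcome=S: state=CLOSED
  event#12 t=30s outcome=F: state=CLOSED
  event#13 t=33s outcome=S: state=CLOSED
  event#14 t=35s outcome=S: state=CLOSED
  event#15 t=36s outcome=S: state=CLOSED
  event#16 t=40s outcome=S: state=CLOSED
  event#17 t=44s outcome=F: state=CLOSED
  event#18 t=45s outcome=S: state=CLOSED
  event#19 t=49s outcome=F: state=CLOSED
  event#20 t=51s outcome=F: state=CLOSED

Answer: CCCOOOCCCCCCCCCCCCCC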